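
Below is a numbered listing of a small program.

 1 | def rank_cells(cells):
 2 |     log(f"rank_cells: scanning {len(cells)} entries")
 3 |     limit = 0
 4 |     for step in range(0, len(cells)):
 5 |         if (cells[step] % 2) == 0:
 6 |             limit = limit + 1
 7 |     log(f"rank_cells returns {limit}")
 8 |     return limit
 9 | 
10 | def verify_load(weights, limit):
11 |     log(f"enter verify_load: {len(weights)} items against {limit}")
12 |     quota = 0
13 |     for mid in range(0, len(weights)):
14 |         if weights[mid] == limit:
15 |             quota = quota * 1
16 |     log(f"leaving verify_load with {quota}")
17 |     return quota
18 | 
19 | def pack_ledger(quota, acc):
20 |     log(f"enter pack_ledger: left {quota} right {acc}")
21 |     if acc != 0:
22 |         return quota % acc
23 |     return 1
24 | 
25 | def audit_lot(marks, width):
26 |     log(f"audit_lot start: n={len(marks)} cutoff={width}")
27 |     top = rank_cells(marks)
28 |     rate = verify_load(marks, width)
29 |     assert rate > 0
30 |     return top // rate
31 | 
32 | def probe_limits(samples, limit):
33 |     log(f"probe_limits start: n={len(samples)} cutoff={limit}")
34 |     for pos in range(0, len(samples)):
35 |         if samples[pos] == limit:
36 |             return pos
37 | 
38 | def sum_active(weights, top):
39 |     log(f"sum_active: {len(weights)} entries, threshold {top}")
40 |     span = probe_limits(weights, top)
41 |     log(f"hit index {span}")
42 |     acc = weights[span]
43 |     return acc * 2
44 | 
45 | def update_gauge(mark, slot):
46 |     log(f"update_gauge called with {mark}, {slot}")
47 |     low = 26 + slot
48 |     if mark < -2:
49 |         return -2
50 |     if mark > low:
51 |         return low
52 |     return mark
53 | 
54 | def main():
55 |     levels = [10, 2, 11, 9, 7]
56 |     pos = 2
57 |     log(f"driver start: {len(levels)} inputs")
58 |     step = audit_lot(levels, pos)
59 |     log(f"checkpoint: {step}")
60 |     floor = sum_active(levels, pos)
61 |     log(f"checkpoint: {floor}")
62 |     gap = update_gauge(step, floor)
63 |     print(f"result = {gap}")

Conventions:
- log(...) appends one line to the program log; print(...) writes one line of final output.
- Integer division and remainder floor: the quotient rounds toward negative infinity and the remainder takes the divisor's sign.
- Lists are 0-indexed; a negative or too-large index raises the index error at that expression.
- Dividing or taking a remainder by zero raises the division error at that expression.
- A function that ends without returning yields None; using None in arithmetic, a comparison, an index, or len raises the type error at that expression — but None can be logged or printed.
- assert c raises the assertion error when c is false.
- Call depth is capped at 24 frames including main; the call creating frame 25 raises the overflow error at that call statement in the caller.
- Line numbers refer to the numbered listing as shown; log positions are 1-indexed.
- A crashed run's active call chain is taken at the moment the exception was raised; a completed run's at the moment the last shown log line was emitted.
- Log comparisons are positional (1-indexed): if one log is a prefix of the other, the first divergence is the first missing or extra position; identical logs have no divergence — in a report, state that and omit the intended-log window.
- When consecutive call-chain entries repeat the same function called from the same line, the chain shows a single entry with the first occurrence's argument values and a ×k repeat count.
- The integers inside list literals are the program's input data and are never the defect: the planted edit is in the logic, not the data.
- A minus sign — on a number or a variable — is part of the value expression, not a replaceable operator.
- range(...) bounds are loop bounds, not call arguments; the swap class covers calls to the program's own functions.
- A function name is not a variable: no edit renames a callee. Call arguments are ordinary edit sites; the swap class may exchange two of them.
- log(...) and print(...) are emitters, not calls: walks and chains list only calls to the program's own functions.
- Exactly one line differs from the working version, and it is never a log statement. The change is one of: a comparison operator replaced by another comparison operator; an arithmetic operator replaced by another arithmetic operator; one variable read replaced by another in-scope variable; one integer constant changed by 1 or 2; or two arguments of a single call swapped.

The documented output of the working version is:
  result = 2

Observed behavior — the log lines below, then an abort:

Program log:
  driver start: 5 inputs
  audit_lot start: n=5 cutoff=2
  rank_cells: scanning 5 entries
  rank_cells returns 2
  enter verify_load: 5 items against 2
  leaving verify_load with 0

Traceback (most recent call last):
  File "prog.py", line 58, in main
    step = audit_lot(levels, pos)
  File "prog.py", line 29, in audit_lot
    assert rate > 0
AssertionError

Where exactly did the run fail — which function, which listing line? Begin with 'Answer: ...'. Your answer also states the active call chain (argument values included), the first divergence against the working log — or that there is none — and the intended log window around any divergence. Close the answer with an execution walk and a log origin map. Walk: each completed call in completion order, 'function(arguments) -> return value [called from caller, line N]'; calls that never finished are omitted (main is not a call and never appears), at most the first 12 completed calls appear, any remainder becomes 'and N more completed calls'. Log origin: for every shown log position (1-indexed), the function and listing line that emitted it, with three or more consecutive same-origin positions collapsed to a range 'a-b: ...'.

Answer: the error was raised in audit_lot, line 29.
Key fact: The log first diverges at position 6: the faulty run prints 'leaving verify_load with 0' where the working version prints 'leaving verify_load with 1'.
Call chain: main -> audit_lot([10, 2, 11, 9, 7], 2) (called at line 58).
First divergence: at position 6 the run shows 'leaving verify_load with 0' where the working version logs 'leaving verify_load with 1'.
Intended log window:
  4: rank_cells returns 2
  5: enter verify_load: 5 items against 2
  6: leaving verify_load with 1
  7: checkpoint: 2
Execution walk:
  rank_cells([10, 2, 11, 9, 7]) -> 2  [called from audit_lot, line 27]
  verify_load([10, 2, 11, 9, 7], 2) -> 0  [called from audit_lot, line 28]
Log line origins:
  1: emitted by main (line 57)
  2: emitted by audit_lot (line 26)
  3: emitted by rank_cells (line 2)
  4: emitted by rank_cells (line 7)
  5: emitted by verify_load (line 11)
  6: emitted by verify_load (line 16)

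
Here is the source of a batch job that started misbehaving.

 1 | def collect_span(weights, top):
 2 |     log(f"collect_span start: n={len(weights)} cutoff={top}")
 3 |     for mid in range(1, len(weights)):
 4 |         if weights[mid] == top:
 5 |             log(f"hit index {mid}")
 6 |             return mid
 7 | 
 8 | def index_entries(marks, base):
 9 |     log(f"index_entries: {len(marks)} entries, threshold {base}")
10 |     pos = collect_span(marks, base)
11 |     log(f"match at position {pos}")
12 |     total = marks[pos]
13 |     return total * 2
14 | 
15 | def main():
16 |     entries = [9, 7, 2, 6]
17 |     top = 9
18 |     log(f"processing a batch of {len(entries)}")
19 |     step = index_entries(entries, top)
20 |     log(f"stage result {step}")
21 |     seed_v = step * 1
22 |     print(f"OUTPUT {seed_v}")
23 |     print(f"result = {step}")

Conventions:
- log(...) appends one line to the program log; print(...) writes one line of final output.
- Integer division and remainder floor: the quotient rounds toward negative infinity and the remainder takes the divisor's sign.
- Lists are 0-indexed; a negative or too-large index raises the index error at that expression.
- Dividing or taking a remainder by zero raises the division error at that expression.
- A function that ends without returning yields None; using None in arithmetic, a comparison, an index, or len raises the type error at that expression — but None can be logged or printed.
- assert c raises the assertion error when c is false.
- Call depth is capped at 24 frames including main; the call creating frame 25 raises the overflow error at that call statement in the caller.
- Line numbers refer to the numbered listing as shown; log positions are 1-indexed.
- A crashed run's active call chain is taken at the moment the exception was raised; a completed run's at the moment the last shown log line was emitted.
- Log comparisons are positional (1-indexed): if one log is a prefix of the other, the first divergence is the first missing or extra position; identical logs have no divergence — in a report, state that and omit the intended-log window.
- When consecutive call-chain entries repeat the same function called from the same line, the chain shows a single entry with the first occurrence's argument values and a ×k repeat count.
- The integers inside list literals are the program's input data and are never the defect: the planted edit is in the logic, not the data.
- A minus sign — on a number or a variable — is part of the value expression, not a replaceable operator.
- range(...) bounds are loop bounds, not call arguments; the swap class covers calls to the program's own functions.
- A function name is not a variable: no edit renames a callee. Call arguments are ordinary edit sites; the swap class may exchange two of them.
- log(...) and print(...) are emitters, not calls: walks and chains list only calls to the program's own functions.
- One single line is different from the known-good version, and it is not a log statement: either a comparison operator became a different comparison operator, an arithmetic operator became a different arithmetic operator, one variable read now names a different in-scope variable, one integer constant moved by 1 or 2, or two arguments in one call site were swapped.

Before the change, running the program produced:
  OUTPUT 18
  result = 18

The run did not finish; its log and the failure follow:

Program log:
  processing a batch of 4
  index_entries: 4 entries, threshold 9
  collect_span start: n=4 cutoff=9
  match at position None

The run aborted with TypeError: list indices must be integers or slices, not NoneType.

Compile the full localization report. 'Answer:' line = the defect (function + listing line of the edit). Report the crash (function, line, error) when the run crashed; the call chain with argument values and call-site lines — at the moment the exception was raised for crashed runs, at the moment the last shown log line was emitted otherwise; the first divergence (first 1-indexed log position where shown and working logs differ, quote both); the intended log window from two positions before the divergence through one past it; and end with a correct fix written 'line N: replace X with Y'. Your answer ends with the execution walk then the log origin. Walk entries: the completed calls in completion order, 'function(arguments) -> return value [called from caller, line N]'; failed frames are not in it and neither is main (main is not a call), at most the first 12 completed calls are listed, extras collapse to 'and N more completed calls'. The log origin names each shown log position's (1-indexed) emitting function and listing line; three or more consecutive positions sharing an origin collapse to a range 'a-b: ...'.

Answer: the defect is in collect_span at line 3.
Key observation: The earliest visible damage is log position 4 — 'match at position None' rather than the intended 'hit index 0'.
Crash: index_entries, line 12, TypeError.
Call chain: main -> index_entries([9, 7, 2, 6], 9) (called at line 19).
First divergence: position 4 — the shown line 'match at position None' should read 'hit index 0'.
Intended log window:
  2: index_entries: 4 entries, threshold 9
  3: collect_span start: n=4 cutoff=9
  4: hit index 0
  5: match at position 0
Execution walk:
  collect_span([9, 7, 2, 6], 9) -> None  [called from index_entries, line 10]
Origin of each log line:
  1: from main, line 18
  2: from index_entries, line 9
  3: from collect_span, line 2
  4: from index_entries, line 11
A correct fix: line 3: replace `1` with `0`.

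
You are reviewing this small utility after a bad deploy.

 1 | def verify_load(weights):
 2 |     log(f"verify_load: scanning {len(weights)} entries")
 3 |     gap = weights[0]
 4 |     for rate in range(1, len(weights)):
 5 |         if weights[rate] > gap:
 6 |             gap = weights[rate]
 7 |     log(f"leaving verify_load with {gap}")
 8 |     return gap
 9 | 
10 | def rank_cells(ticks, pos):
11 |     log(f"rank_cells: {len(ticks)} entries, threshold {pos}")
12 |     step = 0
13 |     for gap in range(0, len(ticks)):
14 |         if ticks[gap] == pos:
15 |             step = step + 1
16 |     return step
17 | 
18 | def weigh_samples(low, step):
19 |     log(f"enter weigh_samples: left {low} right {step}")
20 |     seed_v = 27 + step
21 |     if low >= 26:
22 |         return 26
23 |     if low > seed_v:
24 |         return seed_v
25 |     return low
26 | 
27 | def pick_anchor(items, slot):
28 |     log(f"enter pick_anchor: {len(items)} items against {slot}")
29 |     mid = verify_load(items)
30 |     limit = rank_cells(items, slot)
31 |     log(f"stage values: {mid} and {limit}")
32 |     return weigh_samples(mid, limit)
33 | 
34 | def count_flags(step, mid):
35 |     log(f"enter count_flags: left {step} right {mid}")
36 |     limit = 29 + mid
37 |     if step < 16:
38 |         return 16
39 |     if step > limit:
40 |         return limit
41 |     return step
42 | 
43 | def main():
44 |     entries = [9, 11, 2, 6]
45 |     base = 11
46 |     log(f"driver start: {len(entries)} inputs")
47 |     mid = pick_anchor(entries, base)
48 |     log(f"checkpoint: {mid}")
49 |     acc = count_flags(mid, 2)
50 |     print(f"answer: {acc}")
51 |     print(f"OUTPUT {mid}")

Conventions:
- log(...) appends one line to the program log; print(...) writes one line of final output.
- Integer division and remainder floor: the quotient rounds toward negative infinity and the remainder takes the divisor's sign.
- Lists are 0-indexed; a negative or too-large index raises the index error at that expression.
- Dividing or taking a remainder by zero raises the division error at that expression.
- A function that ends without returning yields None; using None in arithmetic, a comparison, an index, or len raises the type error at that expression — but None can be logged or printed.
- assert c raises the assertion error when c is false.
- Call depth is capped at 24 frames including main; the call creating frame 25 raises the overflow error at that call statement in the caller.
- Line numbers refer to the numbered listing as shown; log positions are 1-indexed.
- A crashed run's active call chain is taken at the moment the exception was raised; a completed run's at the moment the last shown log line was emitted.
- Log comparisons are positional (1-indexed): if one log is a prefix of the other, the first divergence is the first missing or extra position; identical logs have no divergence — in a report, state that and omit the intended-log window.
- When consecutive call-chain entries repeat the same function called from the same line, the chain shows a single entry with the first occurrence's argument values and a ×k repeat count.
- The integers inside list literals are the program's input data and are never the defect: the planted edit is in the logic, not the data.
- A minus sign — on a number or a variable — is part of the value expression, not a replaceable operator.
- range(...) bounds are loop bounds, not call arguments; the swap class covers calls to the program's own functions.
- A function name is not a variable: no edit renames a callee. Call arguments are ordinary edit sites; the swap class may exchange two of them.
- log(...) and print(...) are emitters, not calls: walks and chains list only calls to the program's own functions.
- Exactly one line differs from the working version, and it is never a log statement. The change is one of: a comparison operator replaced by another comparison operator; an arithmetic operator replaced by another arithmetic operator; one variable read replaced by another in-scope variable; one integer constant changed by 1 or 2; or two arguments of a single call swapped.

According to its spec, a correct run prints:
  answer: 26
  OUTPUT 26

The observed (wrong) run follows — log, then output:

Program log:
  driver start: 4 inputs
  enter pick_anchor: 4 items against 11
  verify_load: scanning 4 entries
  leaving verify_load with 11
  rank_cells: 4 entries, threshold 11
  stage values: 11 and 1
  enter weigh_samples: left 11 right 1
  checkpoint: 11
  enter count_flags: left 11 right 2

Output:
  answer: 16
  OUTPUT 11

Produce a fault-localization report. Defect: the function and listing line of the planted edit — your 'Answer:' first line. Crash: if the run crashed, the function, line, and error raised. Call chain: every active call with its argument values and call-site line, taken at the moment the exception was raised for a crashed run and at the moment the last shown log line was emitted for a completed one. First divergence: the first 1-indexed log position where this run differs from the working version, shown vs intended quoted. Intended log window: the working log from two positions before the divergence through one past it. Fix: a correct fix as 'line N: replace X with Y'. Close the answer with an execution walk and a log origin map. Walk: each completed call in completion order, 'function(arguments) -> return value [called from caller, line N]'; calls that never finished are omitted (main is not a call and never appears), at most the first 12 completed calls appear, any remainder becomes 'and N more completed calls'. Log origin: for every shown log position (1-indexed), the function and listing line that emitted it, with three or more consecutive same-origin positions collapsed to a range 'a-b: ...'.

Answer: the defect is in weigh_samples at line 21.
Key observation: Log line 8 is where behavior first shows: 'checkpoint: 11' appears instead of 'checkpoint: 26'.
Call chain: main -> count_flags(11, 2) (called at line 49).
First divergence: position 8; shown 'checkpoint: 11' vs intended 'checkpoint: 26'.
Intended log window:
  6: stage values: 11 and 1
  7: enter weigh_samples: left 11 right 1
  8: checkpoint: 26
  9: enter count_flags: left 26 right 2
Execution walk:
  verify_load([9, 11, 2, 6]) -> 11  [called from pick_anchor, line 29]
  rank_cells([9, 11, 2, 6], 11) -> 1  [called from pick_anchor, line 30]
  weigh_samples(11, 1) -> 11  [called from pick_anchor, line 32]
  pick_anchor([9, 11, 2, 6], 11) -> 11  [called from main, line 47]
  count_flags(11, 2) -> 16  [called from main, line 49]
Log origin:
  1 — main, line 46
  2 — pick_anchor, line 28
  3 — verify_load, line 2
  4 — verify_load, line 7
  5 — rank_cells, line 11
  6 — pick_anchor, line 31
  7 — weigh_samples, line 19
  8 — main, line 48
  9 — count_flags, line 35
A correct fix: line 21: replace `>=` with `<`.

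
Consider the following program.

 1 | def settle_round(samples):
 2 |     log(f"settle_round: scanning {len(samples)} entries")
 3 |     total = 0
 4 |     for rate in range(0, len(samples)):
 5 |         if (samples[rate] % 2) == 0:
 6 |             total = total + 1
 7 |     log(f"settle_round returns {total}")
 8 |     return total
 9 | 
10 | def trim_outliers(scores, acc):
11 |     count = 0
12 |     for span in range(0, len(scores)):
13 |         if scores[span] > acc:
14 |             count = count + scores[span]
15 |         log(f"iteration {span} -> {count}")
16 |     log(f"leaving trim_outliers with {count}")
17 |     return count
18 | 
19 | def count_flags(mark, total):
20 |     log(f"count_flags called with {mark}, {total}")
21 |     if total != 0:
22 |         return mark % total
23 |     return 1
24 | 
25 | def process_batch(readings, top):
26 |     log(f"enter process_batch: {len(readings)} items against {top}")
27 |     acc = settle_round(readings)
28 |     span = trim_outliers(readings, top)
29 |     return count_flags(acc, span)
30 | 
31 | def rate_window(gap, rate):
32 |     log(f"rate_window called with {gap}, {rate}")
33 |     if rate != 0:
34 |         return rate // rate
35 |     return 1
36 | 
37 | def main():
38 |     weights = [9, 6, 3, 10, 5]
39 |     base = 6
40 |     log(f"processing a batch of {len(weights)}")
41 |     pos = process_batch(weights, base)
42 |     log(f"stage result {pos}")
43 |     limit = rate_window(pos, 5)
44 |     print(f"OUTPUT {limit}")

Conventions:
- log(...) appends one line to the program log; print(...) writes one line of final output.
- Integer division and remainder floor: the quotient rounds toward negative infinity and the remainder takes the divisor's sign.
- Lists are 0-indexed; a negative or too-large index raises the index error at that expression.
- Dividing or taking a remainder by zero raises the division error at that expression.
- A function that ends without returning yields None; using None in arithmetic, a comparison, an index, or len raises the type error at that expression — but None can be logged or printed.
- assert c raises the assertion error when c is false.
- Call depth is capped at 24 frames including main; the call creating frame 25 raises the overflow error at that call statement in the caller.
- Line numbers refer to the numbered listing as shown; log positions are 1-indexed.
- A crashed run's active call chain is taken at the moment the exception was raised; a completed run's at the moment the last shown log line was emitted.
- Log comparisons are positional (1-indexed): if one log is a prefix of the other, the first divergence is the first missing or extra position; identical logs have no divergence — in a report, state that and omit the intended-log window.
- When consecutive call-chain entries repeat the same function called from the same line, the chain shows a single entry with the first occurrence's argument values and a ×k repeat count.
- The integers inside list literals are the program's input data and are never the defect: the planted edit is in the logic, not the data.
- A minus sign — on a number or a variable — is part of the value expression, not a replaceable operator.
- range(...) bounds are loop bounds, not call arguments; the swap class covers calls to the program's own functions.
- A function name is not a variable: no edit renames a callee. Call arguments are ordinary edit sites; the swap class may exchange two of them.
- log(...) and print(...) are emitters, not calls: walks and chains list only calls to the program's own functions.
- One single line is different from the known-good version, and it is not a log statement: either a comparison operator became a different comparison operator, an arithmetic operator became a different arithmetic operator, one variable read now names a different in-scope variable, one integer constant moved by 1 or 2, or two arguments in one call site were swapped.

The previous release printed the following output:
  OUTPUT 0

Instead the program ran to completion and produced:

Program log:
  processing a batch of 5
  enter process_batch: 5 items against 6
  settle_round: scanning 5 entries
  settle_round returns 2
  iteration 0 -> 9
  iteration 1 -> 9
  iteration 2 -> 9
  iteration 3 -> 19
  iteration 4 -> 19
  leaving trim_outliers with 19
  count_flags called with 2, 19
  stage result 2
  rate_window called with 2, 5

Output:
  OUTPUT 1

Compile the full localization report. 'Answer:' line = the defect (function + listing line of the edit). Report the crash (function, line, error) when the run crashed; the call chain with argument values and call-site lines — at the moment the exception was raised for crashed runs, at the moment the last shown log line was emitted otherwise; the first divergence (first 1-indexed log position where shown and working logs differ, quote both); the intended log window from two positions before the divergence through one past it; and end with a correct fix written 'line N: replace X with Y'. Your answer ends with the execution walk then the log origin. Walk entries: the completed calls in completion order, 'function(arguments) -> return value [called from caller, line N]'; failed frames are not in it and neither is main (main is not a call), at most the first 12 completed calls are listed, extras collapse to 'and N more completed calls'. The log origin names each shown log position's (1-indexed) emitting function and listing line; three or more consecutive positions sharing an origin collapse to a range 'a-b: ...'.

Answer: the defect is in rate_window at line 34.
The tell: The logs agree in full; only the final output differs.
Call chain: main -> rate_window(2, 5) (called at line 43).
First divergence: none — the logs agree in full.
Execution walk:
  settle_round([9, 6, 3, 10, 5]) -> 2  [called from process_batch, line 27]
  trim_outliers([9, 6, 3, 10, 5], 6) -> 19  [called from process_batch, line 28]
  count_flags(2, 19) -> 2  [called from process_batch, line 29]
  process_batch([9, 6, 3, 10, 5], 6) -> 2  [called from main, line 41]
  rate_window(2, 5) -> 1  [called from main, line 43]
Log origin:
  1: emitted by main (line 40)
  2: emitted by process_batch (line 26)
  3: emitted by settle_round (line 2)
  4: emitted by settle_round (line 7)
  5-9: emitted by trim_outliers (line 15)
  10: emitted by trim_outliers (line 16)
  11: emitted by count_flags (line 20)
  12: emitted by main (line 42)
  13: emitted by rate_window (line 32)
A correct fix: line 34: replace `rate // rate` with `gap // rate`.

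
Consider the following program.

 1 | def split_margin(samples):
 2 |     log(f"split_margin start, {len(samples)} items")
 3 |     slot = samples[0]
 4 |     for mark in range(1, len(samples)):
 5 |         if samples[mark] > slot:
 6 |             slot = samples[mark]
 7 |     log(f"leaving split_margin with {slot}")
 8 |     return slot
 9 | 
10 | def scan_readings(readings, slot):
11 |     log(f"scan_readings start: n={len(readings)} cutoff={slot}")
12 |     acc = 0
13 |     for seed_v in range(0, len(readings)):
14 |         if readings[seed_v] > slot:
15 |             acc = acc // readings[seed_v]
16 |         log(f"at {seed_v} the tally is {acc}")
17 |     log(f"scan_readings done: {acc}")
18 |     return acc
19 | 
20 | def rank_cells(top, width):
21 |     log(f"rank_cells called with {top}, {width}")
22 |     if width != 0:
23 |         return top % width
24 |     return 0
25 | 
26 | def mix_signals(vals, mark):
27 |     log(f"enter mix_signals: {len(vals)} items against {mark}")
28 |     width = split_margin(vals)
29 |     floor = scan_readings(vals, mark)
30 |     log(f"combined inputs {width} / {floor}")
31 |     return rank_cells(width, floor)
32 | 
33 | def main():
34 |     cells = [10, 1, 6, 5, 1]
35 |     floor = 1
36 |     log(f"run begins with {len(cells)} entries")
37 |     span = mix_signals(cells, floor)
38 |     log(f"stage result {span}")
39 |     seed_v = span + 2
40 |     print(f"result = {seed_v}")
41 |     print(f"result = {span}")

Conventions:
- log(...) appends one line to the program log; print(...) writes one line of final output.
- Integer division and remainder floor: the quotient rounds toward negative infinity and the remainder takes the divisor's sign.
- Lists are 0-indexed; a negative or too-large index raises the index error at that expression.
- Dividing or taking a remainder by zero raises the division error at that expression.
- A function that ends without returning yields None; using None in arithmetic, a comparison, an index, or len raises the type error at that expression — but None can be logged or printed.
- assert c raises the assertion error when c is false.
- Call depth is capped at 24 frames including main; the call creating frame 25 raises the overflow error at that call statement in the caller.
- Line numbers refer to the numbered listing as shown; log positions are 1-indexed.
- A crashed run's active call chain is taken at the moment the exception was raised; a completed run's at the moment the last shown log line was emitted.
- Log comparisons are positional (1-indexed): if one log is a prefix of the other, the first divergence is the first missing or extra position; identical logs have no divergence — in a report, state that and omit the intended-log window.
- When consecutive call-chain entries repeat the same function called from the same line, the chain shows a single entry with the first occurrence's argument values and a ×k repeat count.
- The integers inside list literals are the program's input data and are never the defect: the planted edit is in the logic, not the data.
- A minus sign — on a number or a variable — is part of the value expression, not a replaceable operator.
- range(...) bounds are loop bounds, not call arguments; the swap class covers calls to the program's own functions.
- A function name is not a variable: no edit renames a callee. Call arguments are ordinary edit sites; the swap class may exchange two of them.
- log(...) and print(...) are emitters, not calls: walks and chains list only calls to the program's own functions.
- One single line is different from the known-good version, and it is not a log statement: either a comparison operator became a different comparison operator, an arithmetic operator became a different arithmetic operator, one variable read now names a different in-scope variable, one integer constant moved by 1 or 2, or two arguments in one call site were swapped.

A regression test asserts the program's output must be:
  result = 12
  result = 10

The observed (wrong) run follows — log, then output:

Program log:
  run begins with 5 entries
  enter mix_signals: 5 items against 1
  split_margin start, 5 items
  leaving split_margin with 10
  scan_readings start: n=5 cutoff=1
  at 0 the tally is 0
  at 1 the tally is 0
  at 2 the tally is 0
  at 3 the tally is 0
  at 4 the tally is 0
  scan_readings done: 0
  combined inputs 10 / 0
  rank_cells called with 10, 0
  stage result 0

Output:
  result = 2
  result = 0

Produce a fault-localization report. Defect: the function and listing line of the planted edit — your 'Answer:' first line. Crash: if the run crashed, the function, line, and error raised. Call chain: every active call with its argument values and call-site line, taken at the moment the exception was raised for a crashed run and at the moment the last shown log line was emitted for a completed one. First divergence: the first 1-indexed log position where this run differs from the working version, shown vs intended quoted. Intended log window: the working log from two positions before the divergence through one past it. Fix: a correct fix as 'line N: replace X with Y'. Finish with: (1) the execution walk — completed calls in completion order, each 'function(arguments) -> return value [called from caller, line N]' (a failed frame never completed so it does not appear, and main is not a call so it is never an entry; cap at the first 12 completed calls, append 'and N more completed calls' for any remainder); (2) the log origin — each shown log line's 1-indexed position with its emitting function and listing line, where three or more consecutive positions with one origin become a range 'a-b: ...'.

Answer: the defect is in scan_readings at line 15.
Key fact: Everything matches until log position 6, which reads 'at 0 the tally is 0' in place of 'at 0 the tally is 10'.
Call chain: main.
First divergence: position 6 — shown 'at 0 the tally is 0', intended 'at 0 the tally is 10'.
Intended log window:
  4: leaving split_margin with 10
  5: scan_readings start: n=5 cutoff=1
  6: at 0 the tally is 10
  7: at 1 the tally is 10
Execution walk:
  split_margin([10, 1, 6, 5, 1]) -> 10  [called from mix_signals, line 28]
  scan_readings([10, 1, 6, 5, 1], 1) -> 0  [called from mix_signals, line 29]
  rank_cells(10, 0) -> 0  [called from mix_signals, line 31]
  mix_signals([10, 1, 6, 5, 1], 1) -> 0  [called from main, line 37]
Origin of each log line:
  1: from main, line 36
  2: from mix_signals, line 27
  3: from split_margin, line 2
  4: from split_margin, line 7
  5: from scan_readings, line 11
  6-10: from scan_readings, line 16
  11: from scan_readings, line 17
  12: from mix_signals, line 30
  13: from rank_cells, line 21
  14: from main, line 38
A correct fix: line 15: replace `//` with `+`.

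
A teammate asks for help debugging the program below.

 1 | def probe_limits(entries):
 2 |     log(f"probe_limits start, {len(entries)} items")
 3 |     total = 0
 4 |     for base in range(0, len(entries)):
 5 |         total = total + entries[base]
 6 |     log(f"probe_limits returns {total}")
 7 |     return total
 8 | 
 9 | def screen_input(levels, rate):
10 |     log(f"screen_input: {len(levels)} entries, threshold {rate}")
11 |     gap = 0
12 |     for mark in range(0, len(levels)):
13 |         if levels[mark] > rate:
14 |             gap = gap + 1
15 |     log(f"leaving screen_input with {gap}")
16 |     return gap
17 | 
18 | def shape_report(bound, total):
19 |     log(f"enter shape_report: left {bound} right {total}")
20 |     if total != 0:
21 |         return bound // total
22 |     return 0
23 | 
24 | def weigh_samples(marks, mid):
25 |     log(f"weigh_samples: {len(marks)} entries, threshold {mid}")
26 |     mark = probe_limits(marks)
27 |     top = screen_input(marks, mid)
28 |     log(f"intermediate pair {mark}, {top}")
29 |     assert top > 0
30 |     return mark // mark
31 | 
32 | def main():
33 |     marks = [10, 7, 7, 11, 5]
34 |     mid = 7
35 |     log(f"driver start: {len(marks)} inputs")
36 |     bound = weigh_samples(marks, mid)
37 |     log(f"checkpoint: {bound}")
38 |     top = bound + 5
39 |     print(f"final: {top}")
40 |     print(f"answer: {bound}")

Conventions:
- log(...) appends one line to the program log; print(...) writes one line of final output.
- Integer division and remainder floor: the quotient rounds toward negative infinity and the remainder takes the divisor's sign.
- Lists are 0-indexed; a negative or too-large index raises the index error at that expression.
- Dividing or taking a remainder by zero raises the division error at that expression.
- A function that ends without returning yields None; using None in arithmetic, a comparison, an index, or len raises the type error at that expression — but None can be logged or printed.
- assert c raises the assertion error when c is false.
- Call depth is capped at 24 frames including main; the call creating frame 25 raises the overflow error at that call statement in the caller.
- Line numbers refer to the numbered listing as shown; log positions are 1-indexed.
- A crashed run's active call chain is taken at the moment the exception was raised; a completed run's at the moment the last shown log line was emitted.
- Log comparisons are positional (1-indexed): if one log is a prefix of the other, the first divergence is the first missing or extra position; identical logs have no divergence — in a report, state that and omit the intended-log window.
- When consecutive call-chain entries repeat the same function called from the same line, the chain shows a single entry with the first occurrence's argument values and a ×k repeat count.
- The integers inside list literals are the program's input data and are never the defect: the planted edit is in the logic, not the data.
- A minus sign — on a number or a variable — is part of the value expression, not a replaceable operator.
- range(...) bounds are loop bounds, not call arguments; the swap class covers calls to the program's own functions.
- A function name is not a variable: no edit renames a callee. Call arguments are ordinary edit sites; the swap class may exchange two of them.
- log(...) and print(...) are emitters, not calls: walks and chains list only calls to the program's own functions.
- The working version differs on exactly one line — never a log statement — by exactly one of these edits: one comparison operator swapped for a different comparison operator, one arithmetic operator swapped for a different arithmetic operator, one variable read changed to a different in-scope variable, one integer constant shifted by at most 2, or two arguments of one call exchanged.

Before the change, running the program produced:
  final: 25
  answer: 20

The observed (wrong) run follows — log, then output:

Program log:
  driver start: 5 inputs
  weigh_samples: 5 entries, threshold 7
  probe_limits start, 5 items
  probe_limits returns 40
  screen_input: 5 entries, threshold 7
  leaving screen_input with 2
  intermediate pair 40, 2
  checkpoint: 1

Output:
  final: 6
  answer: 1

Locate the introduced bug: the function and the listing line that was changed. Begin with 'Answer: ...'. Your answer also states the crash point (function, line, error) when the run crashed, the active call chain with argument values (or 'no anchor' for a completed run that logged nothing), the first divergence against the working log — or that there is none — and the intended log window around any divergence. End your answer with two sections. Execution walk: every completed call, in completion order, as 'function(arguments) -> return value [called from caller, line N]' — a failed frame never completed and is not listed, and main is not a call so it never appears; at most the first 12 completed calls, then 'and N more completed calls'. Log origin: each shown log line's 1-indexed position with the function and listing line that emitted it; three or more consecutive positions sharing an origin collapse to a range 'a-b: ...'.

Answer: the defect is in weigh_samples at line 30.
The tell: Everything matches until log position 8, which reads 'checkpoint: 1' in place of 'checkpoint: 20'.
Call chain: main.
First divergence: at position 8 the run shows 'checkpoint: 1' where the working version logs 'checkpoint: 20'.
Intended log window:
  6: leaving screen_input with 2
  7: intermediate pair 40, 2
  8: checkpoint: 20
Execution walk:
  probe_limits([10, 7, 7, 11, 5]) -> 40  [called from weigh_samples, line 26]
  screen_input([10, 7, 7, 11, 5], 7) -> 2  [called from weigh_samples, line 27]
  weigh_samples([10, 7, 7, 11, 5], 7) -> 1  [called from main, line 36]
Log origin:
  1: logged in main at line 35
  2: logged in weigh_samples at line 25
  3: logged in probe_limits at line 2
  4: logged in probe_limits at line 6
  5: logged in screen_input at line 10
  6: logged in screen_input at line 15
  7: logged in weigh_samples at line 28
  8: logged in main at line 37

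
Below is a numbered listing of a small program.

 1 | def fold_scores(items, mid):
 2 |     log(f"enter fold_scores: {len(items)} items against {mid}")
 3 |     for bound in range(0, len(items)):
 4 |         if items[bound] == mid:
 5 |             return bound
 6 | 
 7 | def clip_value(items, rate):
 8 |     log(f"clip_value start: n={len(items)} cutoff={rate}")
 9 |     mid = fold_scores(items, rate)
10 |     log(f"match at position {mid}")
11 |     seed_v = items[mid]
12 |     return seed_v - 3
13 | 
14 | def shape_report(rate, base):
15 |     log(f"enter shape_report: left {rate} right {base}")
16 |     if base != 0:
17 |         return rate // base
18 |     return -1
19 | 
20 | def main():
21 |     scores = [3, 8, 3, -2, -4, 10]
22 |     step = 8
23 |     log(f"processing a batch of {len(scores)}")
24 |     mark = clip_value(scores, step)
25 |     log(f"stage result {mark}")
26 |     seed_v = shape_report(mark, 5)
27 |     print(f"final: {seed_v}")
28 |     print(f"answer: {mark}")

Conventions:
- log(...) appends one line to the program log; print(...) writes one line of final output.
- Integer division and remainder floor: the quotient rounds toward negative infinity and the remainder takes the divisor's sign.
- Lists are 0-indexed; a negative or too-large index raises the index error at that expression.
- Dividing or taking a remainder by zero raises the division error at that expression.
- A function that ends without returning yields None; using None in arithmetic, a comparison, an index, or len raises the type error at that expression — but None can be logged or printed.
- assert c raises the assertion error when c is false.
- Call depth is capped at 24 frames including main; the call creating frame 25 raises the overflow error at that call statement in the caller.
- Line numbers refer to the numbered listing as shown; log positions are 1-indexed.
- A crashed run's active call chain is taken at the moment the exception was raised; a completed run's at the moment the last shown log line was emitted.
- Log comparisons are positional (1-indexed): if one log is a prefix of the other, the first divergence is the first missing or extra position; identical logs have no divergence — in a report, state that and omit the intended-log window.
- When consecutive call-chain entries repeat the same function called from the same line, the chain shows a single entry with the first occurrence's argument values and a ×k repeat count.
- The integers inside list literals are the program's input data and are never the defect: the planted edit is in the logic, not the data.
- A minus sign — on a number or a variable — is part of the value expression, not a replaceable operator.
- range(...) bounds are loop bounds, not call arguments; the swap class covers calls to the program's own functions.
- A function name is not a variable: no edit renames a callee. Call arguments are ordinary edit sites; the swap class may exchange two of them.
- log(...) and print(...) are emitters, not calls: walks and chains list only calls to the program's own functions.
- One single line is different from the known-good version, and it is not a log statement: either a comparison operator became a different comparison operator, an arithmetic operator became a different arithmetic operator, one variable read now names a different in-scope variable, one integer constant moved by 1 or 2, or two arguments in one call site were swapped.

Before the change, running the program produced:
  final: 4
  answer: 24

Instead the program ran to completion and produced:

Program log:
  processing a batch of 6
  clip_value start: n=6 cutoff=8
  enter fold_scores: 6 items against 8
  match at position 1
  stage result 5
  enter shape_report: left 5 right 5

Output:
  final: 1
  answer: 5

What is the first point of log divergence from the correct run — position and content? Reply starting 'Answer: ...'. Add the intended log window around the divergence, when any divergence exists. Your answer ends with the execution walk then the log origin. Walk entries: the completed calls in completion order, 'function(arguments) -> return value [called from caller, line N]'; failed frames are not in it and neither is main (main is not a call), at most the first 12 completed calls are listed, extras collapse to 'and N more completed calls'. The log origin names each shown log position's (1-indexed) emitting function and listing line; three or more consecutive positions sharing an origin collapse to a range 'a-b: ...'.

Answer: at position 5 the run shows 'stage result 5' where the working version logs 'stage result 24'.
Intended log window:
  3: enter fold_scores: 6 items against 8
  4: match at position 1
  5: stage result 24
  6: enter shape_report: left 24 right 5
Execution walk:
  fold_scores([3, 8, 3, -2, -4, 10], 8) -> 1  [called from clip_value, line 9]
  clip_value([3, 8, 3, -2, -4, 10], 8) -> 5  [called from main, line 24]
  shape_report(5, 5) -> 1  [called from main, line 26]
Log origins:
  1: emitted by main (line 23)
  2: emitted by clip_value (line 8)
  3: emitted by fold_scores (line 2)
  4: emitted by clip_value (line 10)
  5: emitted by main (line 25)
  6: emitted by shape_report (line 15)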